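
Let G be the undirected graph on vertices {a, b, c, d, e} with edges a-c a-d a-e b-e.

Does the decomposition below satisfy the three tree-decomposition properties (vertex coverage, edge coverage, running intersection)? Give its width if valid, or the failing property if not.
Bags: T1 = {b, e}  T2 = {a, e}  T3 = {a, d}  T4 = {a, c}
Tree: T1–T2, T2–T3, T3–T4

Yes; width 1.

Checking the three conditions: (i) the bags cover all of {a, b, c, d, e}; (ii) for each edge, some bag contains both endpoints; (iii) the bags containing any fixed vertex form a subtree. All hold, so the decomposition is valid with width 2 − 1 = 1.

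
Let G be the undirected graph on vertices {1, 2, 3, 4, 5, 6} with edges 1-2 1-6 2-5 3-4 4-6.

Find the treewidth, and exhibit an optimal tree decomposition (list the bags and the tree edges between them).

Every bag has size at most 2, so the width is 2 − 1 = 1 and tw(G) ≤ 1. Any graph with an edge has treewidth ≥ 1, and G has the edge 3–4. The upper and lower bounds meet at 1, so that is the treewidth.

Treewidth 1.
Bags: B1 = {3, 4}  B2 = {4, 6}  B3 = {1, 6}  B4 = {1, 2}  B5 = {2, 5}
Tree: B1–B2, B2–B3, B3–B4, B4–B5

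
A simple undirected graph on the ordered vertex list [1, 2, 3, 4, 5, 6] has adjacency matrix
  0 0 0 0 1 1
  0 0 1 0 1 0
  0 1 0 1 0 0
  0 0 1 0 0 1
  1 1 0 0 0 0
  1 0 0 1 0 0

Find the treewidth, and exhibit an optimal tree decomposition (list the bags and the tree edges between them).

The largest bag has 3 vertices, giving width 2; this decomposition certifies tw(G) ≤ 2. For the lower bound, G contains the cycle 1–5–2–3–4–6–1, so G is not a forest; only forests have treewidth ≤ 1, hence tw(G) ≥ 2. Combining the bounds, tw(G) = 2.

Treewidth 2.
One such decomposition:
Bags: B1 = {1, 2, 5}  B2 = {1, 2, 3}  B3 = {1, 3, 4}  B4 = {1, 4, 6}
Tree: B1–B2, B2–B3, B3–B4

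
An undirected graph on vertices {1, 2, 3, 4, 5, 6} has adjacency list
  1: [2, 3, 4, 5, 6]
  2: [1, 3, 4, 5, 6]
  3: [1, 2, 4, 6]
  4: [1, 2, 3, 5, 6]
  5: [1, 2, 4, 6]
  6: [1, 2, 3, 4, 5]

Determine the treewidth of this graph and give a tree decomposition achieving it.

The largest bag has 5 vertices, giving width 4; this decomposition certifies tw(G) ≤ 4. On the other hand G contains the 5-clique {1, 2, 3, 4, 6}. A clique must lie in a single bag of any decomposition, so no decomposition can have width below 4. Therefore the treewidth is 4.

Treewidth 4.
One such decomposition:
Bags: B1 = {1, 2, 3, 4, 6}  B2 = {1, 2, 4, 5, 6}
Tree: B1–B2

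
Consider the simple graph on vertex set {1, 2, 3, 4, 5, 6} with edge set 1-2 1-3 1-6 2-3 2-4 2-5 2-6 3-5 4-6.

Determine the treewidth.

2

A width-2 tree decomposition is:
Bags: B1 = {2, 4, 6}  B2 = {1, 2, 6}  B3 = {1, 2, 3}  B4 = {2, 3, 5}
Tree: B1–B2, B2–B3, B3–B4
Every bag has size at most 3, so the width is 3 − 1 = 2 and tw(G) ≤ 2. Conversely, {1, 2, 3} is a clique of size 3, and the vertices of any clique must share a bag in every tree decomposition; so some bag has ≥ 3 vertices and tw(G) ≥ 2. Combining the bounds, tw(G) = 2.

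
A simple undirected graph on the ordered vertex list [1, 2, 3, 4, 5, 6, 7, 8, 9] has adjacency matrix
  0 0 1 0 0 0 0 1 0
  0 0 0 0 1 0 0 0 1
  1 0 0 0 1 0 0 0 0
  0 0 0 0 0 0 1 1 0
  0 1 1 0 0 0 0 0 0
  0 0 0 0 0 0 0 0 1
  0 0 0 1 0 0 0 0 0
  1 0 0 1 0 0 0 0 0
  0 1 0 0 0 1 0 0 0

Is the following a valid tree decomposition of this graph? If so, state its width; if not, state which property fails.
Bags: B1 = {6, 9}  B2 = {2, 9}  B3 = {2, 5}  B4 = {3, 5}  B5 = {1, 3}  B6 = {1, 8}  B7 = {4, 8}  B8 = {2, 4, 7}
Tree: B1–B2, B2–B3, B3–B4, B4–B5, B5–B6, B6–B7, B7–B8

A tree decomposition must satisfy three properties: every vertex lies in some bag; for every edge, both endpoints lie together in some bag; and for every vertex, the bags containing it form a connected subtree. Here bags containing vertex 2 are not connected in the tree, so the decomposition is invalid.

No — bags containing vertex 2 are not connected in the tree.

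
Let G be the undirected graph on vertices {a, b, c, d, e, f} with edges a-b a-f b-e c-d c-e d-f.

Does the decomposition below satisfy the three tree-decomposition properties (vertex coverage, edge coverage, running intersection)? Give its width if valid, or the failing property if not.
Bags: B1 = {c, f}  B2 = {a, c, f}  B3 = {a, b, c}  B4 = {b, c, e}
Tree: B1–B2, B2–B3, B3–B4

A tree decomposition must satisfy three properties: every vertex lies in some bag; for every edge, both endpoints lie together in some bag; and for every vertex, the bags containing it form a connected subtree. Here vertex d appears in no bag, so the decomposition is invalid.

No — vertex d appears in no bag.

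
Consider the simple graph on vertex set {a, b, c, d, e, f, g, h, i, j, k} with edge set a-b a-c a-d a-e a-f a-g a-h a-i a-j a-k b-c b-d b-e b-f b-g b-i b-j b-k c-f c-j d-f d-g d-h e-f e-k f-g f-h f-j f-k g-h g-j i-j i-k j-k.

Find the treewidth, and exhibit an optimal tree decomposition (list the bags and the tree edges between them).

Treewidth 4.
One optimal decomposition is:
Bags: B1 = {a, b, c, f, j}  B2 = {a, b, f, j, k}  B3 = {a, b, f, g, j}  B4 = {a, b, d, f, g}  B5 = {a, d, f, g, h}  B6 = {a, b, e, f, k}  B7 = {a, b, i, j, k}
Tree: B1–B2, B2–B3, B3–B4, B4–B5, B2–B6, B2–B7

The largest bag has 5 vertices, giving width 4; this decomposition certifies tw(G) ≤ 4. Conversely, {a, d, f, g, h} is a clique of size 5, and the vertices of any clique must share a bag in every tree decomposition; so some bag has ≥ 5 vertices and tw(G) ≥ 4. The upper and lower bounds meet at 4, so that is the treewidth.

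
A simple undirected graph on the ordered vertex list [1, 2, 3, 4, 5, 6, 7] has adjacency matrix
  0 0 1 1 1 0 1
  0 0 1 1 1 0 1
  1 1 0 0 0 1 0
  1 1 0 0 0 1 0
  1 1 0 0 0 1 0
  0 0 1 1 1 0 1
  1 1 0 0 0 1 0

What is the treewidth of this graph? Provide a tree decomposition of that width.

The largest bag has 4 vertices, giving width 3; this decomposition certifies tw(G) ≤ 3. For the lower bound: the 4 vertex sets {2,7}, {4,6}, {1}, {5} are disjoint, each induces a connected subgraph, and every pair is joined by at least one edge of G. Contracting each set to a single vertex therefore yields K_{4} as a minor, and since treewidth is minor-monotone, tw(G) ≥ tw(K_{4}) = 3. Combining the bounds, tw(G) = 3.

Treewidth 3.
One such decomposition:
Bags: B1 = {1, 2, 6, 7}  B2 = {1, 2, 4, 6}  B3 = {1, 2, 5, 6}  B4 = {1, 2, 3, 6}
Tree: B1–B2, B2–B3, B3–B4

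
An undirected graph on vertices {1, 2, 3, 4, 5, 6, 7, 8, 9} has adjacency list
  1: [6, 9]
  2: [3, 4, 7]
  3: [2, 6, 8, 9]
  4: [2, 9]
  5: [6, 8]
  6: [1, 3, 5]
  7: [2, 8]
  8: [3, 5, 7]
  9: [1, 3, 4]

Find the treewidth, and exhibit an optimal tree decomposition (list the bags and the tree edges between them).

Each bag holds 4 vertices, so the decomposition has width 3, which upper-bounds the treewidth. For the lower bound: the 4 vertex sets {1,5,6}, {9}, {3}, {2,4,7,8} are disjoint, each induces a connected subgraph, and every pair is joined by at least one edge of G. Contracting each set to a single vertex therefore yields K_{4} as a minor, and since treewidth is minor-monotone, tw(G) ≥ tw(K_{4}) = 3. The upper and lower bounds meet at 3, so that is the treewidth.

Treewidth 3.
One such decomposition:
Bags: B1 = {1, 5, 6, 9}  B2 = {3, 5, 6, 9}  B3 = {3, 5, 8, 9}  B4 = {3, 4, 8, 9}  B5 = {2, 3, 4, 8}  B6 = {2, 4, 7, 8}
Tree: B1–B2, B2–B3, B3–B4, B4–B5, B5–B6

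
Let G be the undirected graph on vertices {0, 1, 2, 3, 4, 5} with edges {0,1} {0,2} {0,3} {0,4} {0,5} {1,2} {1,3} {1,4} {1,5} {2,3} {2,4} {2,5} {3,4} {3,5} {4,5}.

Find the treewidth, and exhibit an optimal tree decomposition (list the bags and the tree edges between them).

A single bag containing all 6 vertices is trivially a valid decomposition of width 5. For the lower bound, the 6 vertices {0, 1, 2, 3, 4, 5} are pairwise adjacent, and any tree decomposition puts a clique entirely inside one bag — forcing width ≥ 5. The upper and lower bounds meet at 5, so that is the treewidth.

Treewidth 5.
One such decomposition:
Bags: B1 = {0, 1, 2, 3, 4, 5}
Tree: (single bag)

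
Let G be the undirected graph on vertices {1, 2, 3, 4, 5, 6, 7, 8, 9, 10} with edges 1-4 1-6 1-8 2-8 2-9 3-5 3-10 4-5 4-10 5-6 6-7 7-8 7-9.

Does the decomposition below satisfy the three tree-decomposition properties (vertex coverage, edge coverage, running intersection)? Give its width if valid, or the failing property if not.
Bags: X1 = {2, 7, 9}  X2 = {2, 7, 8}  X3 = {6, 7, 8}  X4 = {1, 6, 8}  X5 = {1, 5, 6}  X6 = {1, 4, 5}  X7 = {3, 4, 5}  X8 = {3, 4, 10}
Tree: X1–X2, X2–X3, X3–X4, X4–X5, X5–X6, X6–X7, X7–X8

Every vertex of G appears in some bag (union = {1, 2, 3, 4, 5, 6, 7, 8, 9, 10}); every edge is covered by a bag; and for each vertex v the set of bags containing v is connected in the bag tree. The decomposition is therefore valid. The largest bag has 3 vertices, so the width is 2.

Yes; width 2.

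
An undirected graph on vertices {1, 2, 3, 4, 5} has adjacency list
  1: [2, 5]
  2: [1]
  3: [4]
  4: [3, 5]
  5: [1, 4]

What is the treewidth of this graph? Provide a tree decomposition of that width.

The largest bag has 2 vertices, giving width 1; this decomposition certifies tw(G) ≤ 1. Since G has at least one edge (e.g. 3–4), it is not an edgeless graph, so tw(G) ≥ 1. The upper and lower bounds meet at 1, so that is the treewidth.

Treewidth 1.
One such decomposition:
Bags: B1 = {3, 4}  B2 = {4, 5}  B3 = {1, 5}  B4 = {1, 2}
Tree: B1–B2, B2–B3, B3–B4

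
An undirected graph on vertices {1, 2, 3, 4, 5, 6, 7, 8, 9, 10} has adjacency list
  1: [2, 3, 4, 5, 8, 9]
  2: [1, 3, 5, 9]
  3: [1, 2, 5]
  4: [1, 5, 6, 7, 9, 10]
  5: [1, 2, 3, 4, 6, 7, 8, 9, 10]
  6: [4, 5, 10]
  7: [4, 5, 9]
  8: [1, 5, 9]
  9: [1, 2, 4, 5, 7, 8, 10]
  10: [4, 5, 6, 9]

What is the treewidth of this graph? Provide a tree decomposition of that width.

The largest bag has 4 vertices, giving width 3; this decomposition certifies tw(G) ≤ 3. On the other hand G contains the 4-clique {1, 5, 8, 9}. A clique must lie in a single bag of any decomposition, so no decomposition can have width below 3. The upper and lower bounds meet at 3, so that is the treewidth.

Treewidth 3.
Bags: B1 = {1, 5, 8, 9}  B2 = {1, 4, 5, 9}  B3 = {4, 5, 7, 9}  B4 = {1, 2, 5, 9}  B5 = {4, 5, 9, 10}  B6 = {4, 5, 6, 10}  B7 = {1, 2, 3, 5}
Tree: B1–B2, B2–B3, B2–B4, B2–B5, B5–B6, B4–B7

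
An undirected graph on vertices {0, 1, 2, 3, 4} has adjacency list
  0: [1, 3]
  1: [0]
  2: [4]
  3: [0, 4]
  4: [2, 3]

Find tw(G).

A width-1 tree decomposition is:
Bags: B1 = {3, 4}  B2 = {2, 4}  B3 = {0, 3}  B4 = {0, 1}
Tree: B1–B2, B1–B3, B3–B4
Every bag has size at most 2, so the width is 2 − 1 = 1 and tw(G) ≤ 1. G has an edge, so its treewidth is at least 1. Hence tw(G) = 1 exactly.

1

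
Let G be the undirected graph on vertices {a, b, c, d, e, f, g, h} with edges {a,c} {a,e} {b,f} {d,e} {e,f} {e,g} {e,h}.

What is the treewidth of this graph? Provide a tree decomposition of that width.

Each bag holds 2 vertices, so the decomposition has width 1, which upper-bounds the treewidth. Any graph with an edge has treewidth ≥ 1, and G has the edge a–e. The upper and lower bounds meet at 1, so that is the treewidth.

Treewidth 1.
Bags: B1 = {a, e}  B2 = {d, e}  B3 = {a, c}  B4 = {e, f}  B5 = {e, h}  B6 = {e, g}  B7 = {b, f}
Tree: B1–B2, B1–B3, B2–B4, B1–B5, B4–B6, B4–B7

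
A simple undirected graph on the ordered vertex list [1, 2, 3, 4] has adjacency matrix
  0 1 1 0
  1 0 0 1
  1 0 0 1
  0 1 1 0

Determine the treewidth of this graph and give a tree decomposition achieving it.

The largest bag has 3 vertices, giving width 2; this decomposition certifies tw(G) ≤ 2. The edges 3–1–2–4–3 form a cycle, so G is not a tree and its treewidth is at least 2. The upper and lower bounds meet at 2, so that is the treewidth.

Treewidth 2.
Bags: B1 = {1, 2, 3}  B2 = {2, 3, 4}
Tree: B1–B2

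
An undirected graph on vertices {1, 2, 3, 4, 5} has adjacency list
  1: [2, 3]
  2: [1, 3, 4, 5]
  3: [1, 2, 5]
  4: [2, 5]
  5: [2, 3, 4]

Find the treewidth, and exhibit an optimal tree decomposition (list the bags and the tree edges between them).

Treewidth 2.
One such decomposition:
Bags: B1 = {2, 4, 5}  B2 = {2, 3, 5}  B3 = {1, 2, 3}
Tree: B1–B2, B2–B3

Each bag holds 3 vertices, so the decomposition has width 2, which upper-bounds the treewidth. For the lower bound, the 3 vertices {1, 2, 3} are pairwise adjacent, and any tree decomposition puts a clique entirely inside one bag — forcing width ≥ 2. Therefore the treewidth is 2.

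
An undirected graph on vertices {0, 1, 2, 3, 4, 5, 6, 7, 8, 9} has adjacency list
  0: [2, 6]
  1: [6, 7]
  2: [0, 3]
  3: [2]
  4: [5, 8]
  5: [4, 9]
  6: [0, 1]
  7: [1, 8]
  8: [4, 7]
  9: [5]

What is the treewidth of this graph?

1

A width-1 tree decomposition is:
Bags: B1 = {2, 3}  B2 = {0, 2}  B3 = {0, 6}  B4 = {1, 6}  B5 = {1, 7}  B6 = {7, 8}  B7 = {4, 8}  B8 = {4, 5}  B9 = {5, 9}
Tree: B1–B2, B2–B3, B3–B4, B4–B5, B5–B6, B6–B7, B7–B8, B8–B9
The largest bag has 2 vertices, giving width 1; this decomposition certifies tw(G) ≤ 1. Any graph with an edge has treewidth ≥ 1, and G has the edge 3–2. Therefore the treewidth is 1.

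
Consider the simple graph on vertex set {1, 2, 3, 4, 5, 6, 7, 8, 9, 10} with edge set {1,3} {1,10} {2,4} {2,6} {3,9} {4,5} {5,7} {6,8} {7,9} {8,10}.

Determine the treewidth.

2

A width-2 tree decomposition is:
Bags: B1 = {2, 4, 5}  B2 = {2, 5, 6}  B3 = {5, 6, 8}  B4 = {5, 8, 10}  B5 = {1, 5, 10}  B6 = {1, 3, 5}  B7 = {3, 5, 9}  B8 = {5, 7, 9}
Tree: B1–B2, B2–B3, B3–B4, B4–B5, B5–B6, B6–B7, B7–B8
Each bag holds 3 vertices, so the decomposition has width 2, which upper-bounds the treewidth. The edges 5–4–2–6–8–10–1–3–9–7–5 form a cycle, so G is not a tree and its treewidth is at least 2. Hence tw(G) = 2 exactly.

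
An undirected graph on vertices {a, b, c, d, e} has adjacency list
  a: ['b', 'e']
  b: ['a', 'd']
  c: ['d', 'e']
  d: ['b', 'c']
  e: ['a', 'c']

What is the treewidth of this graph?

A width-2 tree decomposition is:
Bags: B1 = {a, b, e}  B2 = {b, d, e}  B3 = {c, d, e}
Tree: B1–B2, B2–B3
Every bag has size at most 3, so the width is 3 − 1 = 2 and tw(G) ≤ 2. Since e–a–b–d–c–e is a cycle in G, G is not acyclic. Forests are exactly the graphs of treewidth ≤ 1, so tw(G) ≥ 2. Therefore the treewidth is 2.

2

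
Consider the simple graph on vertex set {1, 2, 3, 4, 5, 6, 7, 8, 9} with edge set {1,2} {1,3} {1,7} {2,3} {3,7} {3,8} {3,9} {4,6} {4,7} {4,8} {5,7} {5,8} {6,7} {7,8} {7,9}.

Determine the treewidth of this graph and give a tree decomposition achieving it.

The largest bag has 3 vertices, giving width 2; this decomposition certifies tw(G) ≤ 2. On the other hand G contains the 3-clique {1, 2, 3}. A clique must lie in a single bag of any decomposition, so no decomposition can have width below 2. The upper and lower bounds meet at 2, so that is the treewidth.

Treewidth 2.
One such decomposition:
Bags: B1 = {4, 7, 8}  B2 = {4, 6, 7}  B3 = {3, 7, 8}  B4 = {1, 3, 7}  B5 = {5, 7, 8}  B6 = {3, 7, 9}  B7 = {1, 2, 3}
Tree: B1–B2, B1–B3, B3–B4, B1–B5, B3–B6, B4–B7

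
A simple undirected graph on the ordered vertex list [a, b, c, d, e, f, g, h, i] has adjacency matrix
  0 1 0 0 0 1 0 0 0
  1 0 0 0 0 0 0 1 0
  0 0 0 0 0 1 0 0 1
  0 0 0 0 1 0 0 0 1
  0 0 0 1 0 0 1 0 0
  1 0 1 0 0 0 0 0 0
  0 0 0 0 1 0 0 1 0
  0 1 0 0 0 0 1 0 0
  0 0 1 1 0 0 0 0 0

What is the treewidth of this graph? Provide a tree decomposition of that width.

Treewidth 2.
One optimal decomposition is:
Bags: B1 = {d, e, g}  B2 = {d, g, h}  B3 = {b, d, h}  B4 = {a, b, d}  B5 = {a, d, f}  B6 = {c, d, f}  B7 = {c, d, i}
Tree: B1–B2, B2–B3, B3–B4, B4–B5, B5–B6, B6–B7

Every bag has size at most 3, so the width is 3 − 1 = 2 and tw(G) ≤ 2. Since d–e–g–h–b–a–f–c–i–d is a cycle in G, G is not acyclic. Forests are exactly the graphs of treewidth ≤ 1, so tw(G) ≥ 2. Therefore the treewidth is 2.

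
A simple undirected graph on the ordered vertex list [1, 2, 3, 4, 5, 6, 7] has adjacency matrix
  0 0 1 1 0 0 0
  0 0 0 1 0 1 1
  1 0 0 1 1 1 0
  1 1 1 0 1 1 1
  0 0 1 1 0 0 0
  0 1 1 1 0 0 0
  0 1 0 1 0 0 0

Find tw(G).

A width-2 tree decomposition is:
Bags: B1 = {3, 4, 6}  B2 = {2, 4, 6}  B3 = {3, 4, 5}  B4 = {1, 3, 4}  B5 = {2, 4, 7}
Tree: B1–B2, B1–B3, B3–B4, B2–B5
Each bag holds 3 vertices, so the decomposition has width 2, which upper-bounds the treewidth. On the other hand G contains the 3-clique {2, 4, 6}. A clique must lie in a single bag of any decomposition, so no decomposition can have width below 2. Therefore the treewidth is 2.

2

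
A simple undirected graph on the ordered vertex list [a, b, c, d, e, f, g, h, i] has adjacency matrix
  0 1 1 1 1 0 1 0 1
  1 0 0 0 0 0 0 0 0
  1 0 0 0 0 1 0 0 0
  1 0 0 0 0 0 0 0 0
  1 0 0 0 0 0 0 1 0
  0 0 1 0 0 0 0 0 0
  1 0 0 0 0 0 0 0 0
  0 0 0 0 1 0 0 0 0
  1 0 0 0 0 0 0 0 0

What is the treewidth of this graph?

A width-1 tree decomposition is:
Bags: B1 = {a, c}  B2 = {a, g}  B3 = {a, i}  B4 = {a, e}  B5 = {a, d}  B6 = {e, h}  B7 = {c, f}  B8 = {a, b}
Tree: B1–B2, B1–B3, B1–B4, B1–B5, B4–B6, B1–B7, B3–B8
Every bag has size at most 2, so the width is 2 − 1 = 1 and tw(G) ≤ 1. Since G has at least one edge (e.g. a–c), it is not an edgeless graph, so tw(G) ≥ 1. Therefore the treewidth is 1.

1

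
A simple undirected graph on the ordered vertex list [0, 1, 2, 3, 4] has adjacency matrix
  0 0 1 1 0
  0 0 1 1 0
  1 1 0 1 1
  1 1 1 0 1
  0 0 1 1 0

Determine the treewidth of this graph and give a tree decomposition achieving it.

Every bag has size at most 3, so the width is 3 − 1 = 2 and tw(G) ≤ 2. For the lower bound, the 3 vertices {0, 2, 3} are pairwise adjacent, and any tree decomposition puts a clique entirely inside one bag — forcing width ≥ 2. Hence tw(G) = 2 exactly.

Treewidth 2.
One such decomposition:
Bags: B1 = {0, 2, 3}  B2 = {1, 2, 3}  B3 = {2, 3, 4}
Tree: B1–B2, B2–B3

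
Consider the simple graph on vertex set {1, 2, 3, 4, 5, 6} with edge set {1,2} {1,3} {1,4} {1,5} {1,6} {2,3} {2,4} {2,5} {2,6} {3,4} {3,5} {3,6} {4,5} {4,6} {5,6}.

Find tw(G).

A width-5 tree decomposition is:
Bags: B1 = {1, 2, 3, 4, 5, 6}
Tree: (single bag)
A single bag containing all 6 vertices is trivially a valid decomposition of width 5. Conversely, {1, 2, 3, 4, 5, 6} is a clique of size 6, and the vertices of any clique must share a bag in every tree decomposition; so some bag has ≥ 6 vertices and tw(G) ≥ 5. The upper and lower bounds meet at 5, so that is the treewidth.

5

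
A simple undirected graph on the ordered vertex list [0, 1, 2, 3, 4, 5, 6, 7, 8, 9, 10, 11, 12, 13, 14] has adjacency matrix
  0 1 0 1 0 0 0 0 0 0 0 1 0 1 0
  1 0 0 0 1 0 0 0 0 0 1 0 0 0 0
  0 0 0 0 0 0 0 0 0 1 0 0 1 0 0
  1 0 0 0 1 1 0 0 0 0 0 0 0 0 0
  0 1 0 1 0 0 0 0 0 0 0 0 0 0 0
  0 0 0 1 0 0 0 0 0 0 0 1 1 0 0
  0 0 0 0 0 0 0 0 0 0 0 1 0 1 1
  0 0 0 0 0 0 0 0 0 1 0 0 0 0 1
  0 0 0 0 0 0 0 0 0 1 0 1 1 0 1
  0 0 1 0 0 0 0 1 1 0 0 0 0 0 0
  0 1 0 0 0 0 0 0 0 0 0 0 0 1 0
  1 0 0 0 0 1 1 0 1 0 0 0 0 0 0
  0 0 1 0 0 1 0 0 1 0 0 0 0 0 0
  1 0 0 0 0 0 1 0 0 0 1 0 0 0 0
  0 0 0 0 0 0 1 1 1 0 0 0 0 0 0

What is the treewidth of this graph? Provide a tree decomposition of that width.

The largest bag has 4 vertices, giving width 3; this decomposition certifies tw(G) ≤ 3. For the lower bound: the 4 vertex sets {1,4,10}, {3}, {0}, {5,6,11,13} are disjoint, each induces a connected subgraph, and every pair is joined by at least one edge of G. Contracting each set to a single vertex therefore yields K_{4} as a minor, and since treewidth is minor-monotone, tw(G) ≥ tw(K_{4}) = 3. The upper and lower bounds meet at 3, so that is the treewidth.

Treewidth 3.
One such decomposition:
Bags: B1 = {1, 3, 4, 10}  B2 = {0, 1, 3, 10}  B3 = {0, 3, 10, 13}  B4 = {0, 3, 5, 13}  B5 = {0, 5, 11, 13}  B6 = {5, 6, 11, 13}  B7 = {5, 6, 11, 12}  B8 = {6, 8, 11, 12}  B9 = {6, 8, 12, 14}  B10 = {2, 8, 12, 14}  B11 = {2, 8, 9, 14}  B12 = {2, 7, 9, 14}
Tree: B1–B2, B2–B3, B3–B4, B4–B5, B5–B6, B6–B7, B7–B8, B8–B9, B9–B10, B10–B11, B11–B12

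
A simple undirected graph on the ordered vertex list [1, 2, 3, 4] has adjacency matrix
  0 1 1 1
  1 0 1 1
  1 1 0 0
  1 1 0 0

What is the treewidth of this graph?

2

A width-2 tree decomposition is:
Bags: B1 = {1, 2, 4}  B2 = {1, 2, 3}
Tree: B1–B2
The largest bag has 3 vertices, giving width 2; this decomposition certifies tw(G) ≤ 2. On the other hand G contains the 3-clique {1, 2, 3}. A clique must lie in a single bag of any decomposition, so no decomposition can have width below 2. The upper and lower bounds meet at 2, so that is the treewidth.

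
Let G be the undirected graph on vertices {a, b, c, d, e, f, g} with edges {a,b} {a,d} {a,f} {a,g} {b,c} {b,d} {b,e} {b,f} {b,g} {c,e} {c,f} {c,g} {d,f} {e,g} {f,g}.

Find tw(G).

A width-3 tree decomposition is:
Bags: B1 = {b, c, f, g}  B2 = {a, b, f, g}  B3 = {b, c, e, g}  B4 = {a, b, d, f}
Tree: B1–B2, B1–B3, B2–B4
The largest bag has 4 vertices, giving width 3; this decomposition certifies tw(G) ≤ 3. For the lower bound, the 4 vertices {b, c, e, g} are pairwise adjacent, and any tree decomposition puts a clique entirely inside one bag — forcing width ≥ 3. The upper and lower bounds meet at 3, so that is the treewidth.

3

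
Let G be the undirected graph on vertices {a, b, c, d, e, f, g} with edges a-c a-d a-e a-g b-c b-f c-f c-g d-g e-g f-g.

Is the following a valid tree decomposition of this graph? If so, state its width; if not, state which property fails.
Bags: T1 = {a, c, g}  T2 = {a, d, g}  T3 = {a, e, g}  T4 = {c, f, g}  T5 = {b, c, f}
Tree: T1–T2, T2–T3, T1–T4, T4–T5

Yes; width 2.

Checking the three conditions: (i) the bags cover all of {a, b, c, d, e, f, g}; (ii) for each edge, some bag contains both endpoints; (iii) the bags containing any fixed vertex form a subtree. All hold, so the decomposition is valid with width 3 − 1 = 2.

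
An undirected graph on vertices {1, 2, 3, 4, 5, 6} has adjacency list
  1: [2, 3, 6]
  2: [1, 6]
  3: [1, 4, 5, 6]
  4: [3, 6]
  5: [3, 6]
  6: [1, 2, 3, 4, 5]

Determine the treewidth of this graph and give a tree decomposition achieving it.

Treewidth 2.
One optimal decomposition is:
Bags: B1 = {3, 4, 6}  B2 = {3, 5, 6}  B3 = {1, 3, 6}  B4 = {1, 2, 6}
Tree: B1–B2, B2–B3, B3–B4

The largest bag has 3 vertices, giving width 2; this decomposition certifies tw(G) ≤ 2. On the other hand G contains the 3-clique {1, 2, 6}. A clique must lie in a single bag of any decomposition, so no decomposition can have width below 2. Combining the bounds, tw(G) = 2.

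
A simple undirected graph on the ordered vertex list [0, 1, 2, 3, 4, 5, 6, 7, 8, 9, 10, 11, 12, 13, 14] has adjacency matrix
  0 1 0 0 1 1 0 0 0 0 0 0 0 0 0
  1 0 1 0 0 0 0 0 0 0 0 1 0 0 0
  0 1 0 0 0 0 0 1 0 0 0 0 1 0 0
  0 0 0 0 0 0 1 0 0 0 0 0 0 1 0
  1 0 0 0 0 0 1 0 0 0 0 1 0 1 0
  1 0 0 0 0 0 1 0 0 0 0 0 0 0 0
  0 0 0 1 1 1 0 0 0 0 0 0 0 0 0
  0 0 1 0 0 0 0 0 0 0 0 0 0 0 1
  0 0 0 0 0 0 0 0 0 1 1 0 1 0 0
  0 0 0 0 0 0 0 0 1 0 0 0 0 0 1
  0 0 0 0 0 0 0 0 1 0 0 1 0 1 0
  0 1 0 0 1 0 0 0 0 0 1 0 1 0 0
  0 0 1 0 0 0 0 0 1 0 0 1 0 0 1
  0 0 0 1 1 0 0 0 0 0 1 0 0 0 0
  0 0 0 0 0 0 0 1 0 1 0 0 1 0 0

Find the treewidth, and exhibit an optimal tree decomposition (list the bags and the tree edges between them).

Treewidth 3.
Bags: B1 = {3, 5, 6, 13}  B2 = {4, 5, 6, 13}  B3 = {0, 4, 5, 13}  B4 = {0, 4, 10, 13}  B5 = {0, 4, 10, 11}  B6 = {0, 1, 10, 11}  B7 = {1, 8, 10, 11}  B8 = {1, 8, 11, 12}  B9 = {1, 2, 8, 12}  B10 = {2, 8, 9, 12}  B11 = {2, 9, 12, 14}  B12 = {2, 7, 9, 14}
Tree: B1–B2, B2–B3, B3–B4, B4–B5, B5–B6, B6–B7, B7–B8, B8–B9, B9–B10, B10–B11, B11–B12

Each bag holds 4 vertices, so the decomposition has width 3, which upper-bounds the treewidth. For the lower bound: the 4 vertex sets {3,5,6}, {13}, {4}, {0,1,10,11} are disjoint, each induces a connected subgraph, and every pair is joined by at least one edge of G. Contracting each set to a single vertex therefore yields K_{4} as a minor, and since treewidth is minor-monotone, tw(G) ≥ tw(K_{4}) = 3. Hence tw(G) = 3 exactly.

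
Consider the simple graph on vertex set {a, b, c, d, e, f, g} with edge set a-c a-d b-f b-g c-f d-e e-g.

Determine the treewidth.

A width-2 tree decomposition is:
Bags: B1 = {b, f, g}  B2 = {e, f, g}  B3 = {d, e, f}  B4 = {a, d, f}  B5 = {a, c, f}
Tree: B1–B2, B2–B3, B3–B4, B4–B5
Every bag has size at most 3, so the width is 3 − 1 = 2 and tw(G) ≤ 2. Since f–b–g–e–d–a–c–f is a cycle in G, G is not acyclic. Forests are exactly the graphs of treewidth ≤ 1, so tw(G) ≥ 2. Combining the bounds, tw(G) = 2.

2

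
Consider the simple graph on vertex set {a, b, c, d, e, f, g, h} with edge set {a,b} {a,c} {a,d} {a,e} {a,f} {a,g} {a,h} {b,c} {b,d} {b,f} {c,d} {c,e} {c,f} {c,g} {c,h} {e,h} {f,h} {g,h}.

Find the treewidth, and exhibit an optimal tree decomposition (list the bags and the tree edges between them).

The largest bag has 4 vertices, giving width 3; this decomposition certifies tw(G) ≤ 3. On the other hand G contains the 4-clique {a, b, c, d}. A clique must lie in a single bag of any decomposition, so no decomposition can have width below 3. Combining the bounds, tw(G) = 3.

Treewidth 3.
Bags: B1 = {a, c, g, h}  B2 = {a, c, f, h}  B3 = {a, b, c, f}  B4 = {a, c, e, h}  B5 = {a, b, c, d}
Tree: B1–B2, B2–B3, B2–B4, B3–B5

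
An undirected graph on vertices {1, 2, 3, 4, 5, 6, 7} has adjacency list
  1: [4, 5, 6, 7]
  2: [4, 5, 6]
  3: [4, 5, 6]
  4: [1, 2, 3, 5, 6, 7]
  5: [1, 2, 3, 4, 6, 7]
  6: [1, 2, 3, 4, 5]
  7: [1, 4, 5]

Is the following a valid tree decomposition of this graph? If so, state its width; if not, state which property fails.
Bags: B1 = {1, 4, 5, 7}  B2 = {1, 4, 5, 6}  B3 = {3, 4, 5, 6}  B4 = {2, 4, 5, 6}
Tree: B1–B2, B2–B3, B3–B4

Yes; width 3.

Vertex coverage: the bags together contain {1, 2, 3, 4, 5, 6, 7}, the full vertex set. Edge coverage: each edge of G has both endpoints in at least one bag. Running intersection: for every vertex, the bags containing it form a connected subtree. All three properties hold, so this is a valid tree decomposition of width max|bag| − 1 = 3, and hence tw(G) ≤ 3.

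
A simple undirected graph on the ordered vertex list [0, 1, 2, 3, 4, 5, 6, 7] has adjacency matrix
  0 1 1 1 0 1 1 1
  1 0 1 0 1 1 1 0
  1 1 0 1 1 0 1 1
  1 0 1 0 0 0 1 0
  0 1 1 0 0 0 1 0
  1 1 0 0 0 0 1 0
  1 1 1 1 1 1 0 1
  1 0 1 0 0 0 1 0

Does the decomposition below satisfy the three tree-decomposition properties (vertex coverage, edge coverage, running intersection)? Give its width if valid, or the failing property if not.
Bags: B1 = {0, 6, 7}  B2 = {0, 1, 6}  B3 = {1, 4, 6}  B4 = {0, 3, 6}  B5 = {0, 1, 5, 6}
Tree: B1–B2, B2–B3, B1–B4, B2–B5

A tree decomposition must satisfy three properties: every vertex lies in some bag; for every edge, both endpoints lie together in some bag; and for every vertex, the bags containing it form a connected subtree. Here vertex 2 appears in no bag, so the decomposition is invalid.

No — vertex 2 appears in no bag.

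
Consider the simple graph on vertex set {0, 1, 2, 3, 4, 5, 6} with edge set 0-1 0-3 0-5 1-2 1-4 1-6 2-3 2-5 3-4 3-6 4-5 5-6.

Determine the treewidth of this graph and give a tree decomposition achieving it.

Each bag holds 4 vertices, so the decomposition has width 3, which upper-bounds the treewidth. For the lower bound: the 4 vertex sets {0,5}, {1,2}, {3}, {4} are disjoint, each induces a connected subgraph, and every pair is joined by at least one edge of G. Contracting each set to a single vertex therefore yields K_{4} as a minor, and since treewidth is minor-monotone, tw(G) ≥ tw(K_{4}) = 3. Hence tw(G) = 3 exactly.

Treewidth 3.
Bags: B1 = {0, 1, 3, 5}  B2 = {1, 2, 3, 5}  B3 = {1, 3, 4, 5}  B4 = {1, 3, 5, 6}
Tree: B1–B2, B2–B3, B3–B4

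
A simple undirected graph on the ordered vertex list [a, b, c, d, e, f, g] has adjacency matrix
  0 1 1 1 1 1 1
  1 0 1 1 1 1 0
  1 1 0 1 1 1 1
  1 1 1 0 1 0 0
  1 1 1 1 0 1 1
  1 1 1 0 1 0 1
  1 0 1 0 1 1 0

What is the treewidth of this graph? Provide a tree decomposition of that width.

Every bag has size at most 5, so the width is 5 − 1 = 4 and tw(G) ≤ 4. On the other hand G contains the 5-clique {a, b, c, d, e}. A clique must lie in a single bag of any decomposition, so no decomposition can have width below 4. Therefore the treewidth is 4.

Treewidth 4.
Bags: B1 = {a, c, e, f, g}  B2 = {a, b, c, e, f}  B3 = {a, b, c, d, e}
Tree: B1–B2, B2–B3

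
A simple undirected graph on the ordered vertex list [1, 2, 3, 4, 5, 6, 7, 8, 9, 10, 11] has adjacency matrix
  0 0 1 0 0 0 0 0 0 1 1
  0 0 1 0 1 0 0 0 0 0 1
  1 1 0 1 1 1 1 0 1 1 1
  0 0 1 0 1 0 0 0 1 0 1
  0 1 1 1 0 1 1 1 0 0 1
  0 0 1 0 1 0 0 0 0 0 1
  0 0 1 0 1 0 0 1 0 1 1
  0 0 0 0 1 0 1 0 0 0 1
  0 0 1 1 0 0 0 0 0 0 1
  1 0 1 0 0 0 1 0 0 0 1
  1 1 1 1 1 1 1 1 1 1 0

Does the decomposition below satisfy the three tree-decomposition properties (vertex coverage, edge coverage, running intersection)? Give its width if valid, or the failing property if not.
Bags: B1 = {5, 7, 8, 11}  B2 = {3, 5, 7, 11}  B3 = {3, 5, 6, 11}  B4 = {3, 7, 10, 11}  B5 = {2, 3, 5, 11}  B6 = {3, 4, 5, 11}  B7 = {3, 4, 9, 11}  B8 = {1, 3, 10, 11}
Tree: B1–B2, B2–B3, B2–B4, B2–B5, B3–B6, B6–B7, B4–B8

Vertex coverage: the bags together contain {1, 2, 3, 4, 5, 6, 7, 8, 9, 10, 11}, the full vertex set. Edge coverage: each edge of G has both endpoints in at least one bag. Running intersection: for every vertex, the bags containing it form a connected subtree. All three properties hold, so this is a valid tree decomposition of width max|bag| − 1 = 3, and hence tw(G) ≤ 3.

Yes; width 3.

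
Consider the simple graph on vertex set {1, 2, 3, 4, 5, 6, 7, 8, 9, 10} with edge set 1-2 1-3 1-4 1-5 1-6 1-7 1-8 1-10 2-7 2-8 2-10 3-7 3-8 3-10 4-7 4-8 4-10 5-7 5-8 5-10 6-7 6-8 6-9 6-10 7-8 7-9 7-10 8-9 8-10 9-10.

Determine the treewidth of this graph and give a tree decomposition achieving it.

Treewidth 4.
One such decomposition:
Bags: B1 = {1, 5, 7, 8, 10}  B2 = {1, 2, 7, 8, 10}  B3 = {1, 3, 7, 8, 10}  B4 = {1, 4, 7, 8, 10}  B5 = {1, 6, 7, 8, 10}  B6 = {6, 7, 8, 9, 10}
Tree: B1–B2, B2–B3, B3–B4, B1–B5, B5–B6

The largest bag has 5 vertices, giving width 4; this decomposition certifies tw(G) ≤ 4. For the lower bound, the 5 vertices {1, 2, 7, 8, 10} are pairwise adjacent, and any tree decomposition puts a clique entirely inside one bag — forcing width ≥ 4. The upper and lower bounds meet at 4, so that is the treewidth.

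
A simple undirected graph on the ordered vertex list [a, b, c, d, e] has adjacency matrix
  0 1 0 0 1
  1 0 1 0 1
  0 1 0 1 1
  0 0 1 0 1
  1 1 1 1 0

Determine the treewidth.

A width-2 tree decomposition is:
Bags: B1 = {b, c, e}  B2 = {c, d, e}  B3 = {a, b, e}
Tree: B1–B2, B1–B3
The largest bag has 3 vertices, giving width 2; this decomposition certifies tw(G) ≤ 2. Conversely, {c, d, e} is a clique of size 3, and the vertices of any clique must share a bag in every tree decomposition; so some bag has ≥ 3 vertices and tw(G) ≥ 2. Hence tw(G) = 2 exactly.

2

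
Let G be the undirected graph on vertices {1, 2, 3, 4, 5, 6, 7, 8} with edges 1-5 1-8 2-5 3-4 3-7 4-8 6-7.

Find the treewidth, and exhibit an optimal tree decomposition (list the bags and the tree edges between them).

Every bag has size at most 2, so the width is 2 − 1 = 1 and tw(G) ≤ 1. Any graph with an edge has treewidth ≥ 1, and G has the edge 2–5. The upper and lower bounds meet at 1, so that is the treewidth.

Treewidth 1.
One such decomposition:
Bags: B1 = {2, 5}  B2 = {1, 5}  B3 = {1, 8}  B4 = {4, 8}  B5 = {3, 4}  B6 = {3, 7}  B7 = {6, 7}
Tree: B1–B2, B2–B3, B3–B4, B4–B5, B5–B6, B6–B7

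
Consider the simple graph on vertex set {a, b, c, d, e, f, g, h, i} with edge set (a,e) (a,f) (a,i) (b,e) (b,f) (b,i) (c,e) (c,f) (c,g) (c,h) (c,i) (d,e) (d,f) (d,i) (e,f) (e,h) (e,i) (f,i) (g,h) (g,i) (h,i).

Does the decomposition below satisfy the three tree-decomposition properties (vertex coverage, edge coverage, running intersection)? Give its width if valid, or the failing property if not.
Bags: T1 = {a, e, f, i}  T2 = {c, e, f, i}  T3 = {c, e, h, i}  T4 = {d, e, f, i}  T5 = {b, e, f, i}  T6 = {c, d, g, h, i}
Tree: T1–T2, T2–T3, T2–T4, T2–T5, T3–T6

No — bags containing vertex d are not connected in the tree.

A tree decomposition must satisfy three properties: every vertex lies in some bag; for every edge, both endpoints lie together in some bag; and for every vertex, the bags containing it form a connected subtree. Here bags containing vertex d are not connected in the tree, so the decomposition is invalid.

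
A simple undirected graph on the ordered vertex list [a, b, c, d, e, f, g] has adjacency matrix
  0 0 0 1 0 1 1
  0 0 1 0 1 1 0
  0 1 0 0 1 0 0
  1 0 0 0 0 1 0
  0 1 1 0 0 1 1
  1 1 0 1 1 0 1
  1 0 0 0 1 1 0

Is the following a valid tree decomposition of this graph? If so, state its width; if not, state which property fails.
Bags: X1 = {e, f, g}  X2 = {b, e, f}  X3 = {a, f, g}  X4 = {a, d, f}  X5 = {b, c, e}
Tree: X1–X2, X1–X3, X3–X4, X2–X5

Yes; width 2.

Vertex coverage: the bags together contain {a, b, c, d, e, f, g}, the full vertex set. Edge coverage: each edge of G has both endpoints in at least one bag. Running intersection: for every vertex, the bags containing it form a connected subtree. All three properties hold, so this is a valid tree decomposition of width max|bag| − 1 = 2, and hence tw(G) ≤ 2.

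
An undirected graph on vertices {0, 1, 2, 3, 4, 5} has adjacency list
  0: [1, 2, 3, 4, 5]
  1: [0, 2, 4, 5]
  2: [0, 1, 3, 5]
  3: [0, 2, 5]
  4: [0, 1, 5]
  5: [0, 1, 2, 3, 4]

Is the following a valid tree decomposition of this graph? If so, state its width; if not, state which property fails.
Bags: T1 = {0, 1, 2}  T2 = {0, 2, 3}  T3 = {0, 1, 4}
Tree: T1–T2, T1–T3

A tree decomposition must satisfy three properties: every vertex lies in some bag; for every edge, both endpoints lie together in some bag; and for every vertex, the bags containing it form a connected subtree. Here vertex 5 appears in no bag, so the decomposition is invalid.

No — vertex 5 appears in no bag.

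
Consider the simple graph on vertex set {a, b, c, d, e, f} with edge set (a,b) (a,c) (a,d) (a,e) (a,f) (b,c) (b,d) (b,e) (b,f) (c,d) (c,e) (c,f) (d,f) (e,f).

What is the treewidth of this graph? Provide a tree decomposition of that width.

Each bag holds 5 vertices, so the decomposition has width 4, which upper-bounds the treewidth. On the other hand G contains the 5-clique {a, b, c, d, f}. A clique must lie in a single bag of any decomposition, so no decomposition can have width below 4. Therefore the treewidth is 4.

Treewidth 4.
Bags: B1 = {a, b, c, e, f}  B2 = {a, b, c, d, f}
Tree: B1–B2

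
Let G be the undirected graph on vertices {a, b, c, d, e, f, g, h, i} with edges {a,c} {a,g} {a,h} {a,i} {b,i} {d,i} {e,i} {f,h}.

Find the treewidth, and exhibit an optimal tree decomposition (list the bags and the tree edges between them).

Treewidth 1.
One such decomposition:
Bags: B1 = {a, g}  B2 = {a, i}  B3 = {a, h}  B4 = {d, i}  B5 = {f, h}  B6 = {b, i}  B7 = {a, c}  B8 = {e, i}
Tree: B1–B2, B2–B3, B2–B4, B3–B5, B2–B6, B2–B7, B6–B8

The largest bag has 2 vertices, giving width 1; this decomposition certifies tw(G) ≤ 1. G has an edge, so its treewidth is at least 1. Hence tw(G) = 1 exactly.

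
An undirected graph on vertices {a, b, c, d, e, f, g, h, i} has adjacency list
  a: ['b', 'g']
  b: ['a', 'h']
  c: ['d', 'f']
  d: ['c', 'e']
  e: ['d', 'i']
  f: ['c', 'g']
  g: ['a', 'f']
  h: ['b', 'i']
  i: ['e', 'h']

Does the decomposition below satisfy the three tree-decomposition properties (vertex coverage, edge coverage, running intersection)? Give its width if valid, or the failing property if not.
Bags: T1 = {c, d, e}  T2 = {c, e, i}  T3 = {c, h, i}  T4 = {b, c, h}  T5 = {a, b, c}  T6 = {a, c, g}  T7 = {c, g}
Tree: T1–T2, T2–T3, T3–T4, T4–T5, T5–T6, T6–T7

No — vertex f appears in no bag.

A tree decomposition must satisfy three properties: every vertex lies in some bag; for every edge, both endpoints lie together in some bag; and for every vertex, the bags containing it form a connected subtree. Here vertex f appears in no bag, so the decomposition is invalid.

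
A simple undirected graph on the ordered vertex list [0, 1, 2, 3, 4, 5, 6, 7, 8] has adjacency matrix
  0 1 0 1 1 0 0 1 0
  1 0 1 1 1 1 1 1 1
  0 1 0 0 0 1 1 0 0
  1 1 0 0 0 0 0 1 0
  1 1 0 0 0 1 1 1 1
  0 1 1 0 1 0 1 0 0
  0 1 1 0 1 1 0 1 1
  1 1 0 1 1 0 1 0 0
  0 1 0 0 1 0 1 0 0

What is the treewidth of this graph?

A width-3 tree decomposition is:
Bags: B1 = {1, 4, 6, 7}  B2 = {1, 4, 5, 6}  B3 = {1, 2, 5, 6}  B4 = {0, 1, 4, 7}  B5 = {1, 4, 6, 8}  B6 = {0, 1, 3, 7}
Tree: B1–B2, B2–B3, B1–B4, B2–B5, B4–B6
The largest bag has 4 vertices, giving width 3; this decomposition certifies tw(G) ≤ 3. For the lower bound, the 4 vertices {1, 2, 5, 6} are pairwise adjacent, and any tree decomposition puts a clique entirely inside one bag — forcing width ≥ 3. Combining the bounds, tw(G) = 3.

3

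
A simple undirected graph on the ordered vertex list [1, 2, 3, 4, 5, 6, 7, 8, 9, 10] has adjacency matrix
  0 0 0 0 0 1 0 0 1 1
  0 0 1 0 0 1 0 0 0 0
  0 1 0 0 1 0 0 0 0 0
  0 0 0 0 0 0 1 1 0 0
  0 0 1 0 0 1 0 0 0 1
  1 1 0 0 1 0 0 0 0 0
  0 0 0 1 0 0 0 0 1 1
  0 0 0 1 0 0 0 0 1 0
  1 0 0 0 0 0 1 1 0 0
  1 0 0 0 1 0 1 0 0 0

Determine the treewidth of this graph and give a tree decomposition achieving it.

The largest bag has 3 vertices, giving width 2; this decomposition certifies tw(G) ≤ 2. For the lower bound, G contains the cycle 3–2–6–5–3, so G is not a forest; only forests have treewidth ≤ 1, hence tw(G) ≥ 2. Combining the bounds, tw(G) = 2.

Treewidth 2.
One optimal decomposition is:
Bags: B1 = {2, 3, 5}  B2 = {2, 5, 6}  B3 = {5, 6, 10}  B4 = {1, 6, 10}  B5 = {1, 7, 10}  B6 = {1, 7, 9}  B7 = {4, 7, 9}  B8 = {4, 8, 9}
Tree: B1–B2, B2–B3, B3–B4, B4–B5, B5–B6, B6–B7, B7–B8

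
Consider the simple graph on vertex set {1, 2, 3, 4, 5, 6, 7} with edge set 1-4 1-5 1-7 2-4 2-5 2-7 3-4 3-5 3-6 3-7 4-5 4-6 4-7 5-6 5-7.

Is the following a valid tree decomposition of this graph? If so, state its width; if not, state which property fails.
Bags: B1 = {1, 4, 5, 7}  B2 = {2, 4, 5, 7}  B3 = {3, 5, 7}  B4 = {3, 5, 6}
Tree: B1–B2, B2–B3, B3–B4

A tree decomposition must satisfy three properties: every vertex lies in some bag; for every edge, both endpoints lie together in some bag; and for every vertex, the bags containing it form a connected subtree. Here edge (4,3) lies in no bag, so the decomposition is invalid.

No — edge (4,3) lies in no bag.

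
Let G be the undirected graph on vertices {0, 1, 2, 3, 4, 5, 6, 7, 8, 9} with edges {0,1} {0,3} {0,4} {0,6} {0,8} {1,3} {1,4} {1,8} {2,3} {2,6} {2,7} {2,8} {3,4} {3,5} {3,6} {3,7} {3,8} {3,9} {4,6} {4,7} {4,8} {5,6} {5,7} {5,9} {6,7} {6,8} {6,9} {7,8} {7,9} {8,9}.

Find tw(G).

A width-4 tree decomposition is:
Bags: B1 = {3, 6, 7, 8, 9}  B2 = {3, 5, 6, 7, 9}  B3 = {2, 3, 6, 7, 8}  B4 = {3, 4, 6, 7, 8}  B5 = {0, 3, 4, 6, 8}  B6 = {0, 1, 3, 4, 8}
Tree: B1–B2, B1–B3, B3–B4, B4–B5, B5–B6
Every bag has size at most 5, so the width is 5 − 1 = 4 and tw(G) ≤ 4. For the lower bound, the 5 vertices {0, 1, 3, 4, 8} are pairwise adjacent, and any tree decomposition puts a clique entirely inside one bag — forcing width ≥ 4. Combining the bounds, tw(G) = 4.

4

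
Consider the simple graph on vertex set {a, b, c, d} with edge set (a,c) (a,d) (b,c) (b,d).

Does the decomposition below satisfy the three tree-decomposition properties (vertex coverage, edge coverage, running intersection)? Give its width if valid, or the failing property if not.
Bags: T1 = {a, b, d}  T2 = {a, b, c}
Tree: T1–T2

Checking the three conditions: (i) the bags cover all of {a, b, c, d}; (ii) for each edge, some bag contains both endpoints; (iii) the bags containing any fixed vertex form a subtree. All hold, so the decomposition is valid with width 3 − 1 = 2.

Yes; width 2.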